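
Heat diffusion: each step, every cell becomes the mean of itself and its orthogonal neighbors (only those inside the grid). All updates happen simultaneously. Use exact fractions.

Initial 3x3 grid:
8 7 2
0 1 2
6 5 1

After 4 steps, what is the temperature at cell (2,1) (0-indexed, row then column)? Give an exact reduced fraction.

Answer: 551983/172800

Derivation:
Step 1: cell (2,1) = 13/4
Step 2: cell (2,1) = 151/48
Step 3: cell (2,1) = 8909/2880
Step 4: cell (2,1) = 551983/172800
Full grid after step 4:
  33353/8640 314029/86400 21481/6480
  638033/172800 20233/6000 267629/86400
  5599/1620 551983/172800 75769/25920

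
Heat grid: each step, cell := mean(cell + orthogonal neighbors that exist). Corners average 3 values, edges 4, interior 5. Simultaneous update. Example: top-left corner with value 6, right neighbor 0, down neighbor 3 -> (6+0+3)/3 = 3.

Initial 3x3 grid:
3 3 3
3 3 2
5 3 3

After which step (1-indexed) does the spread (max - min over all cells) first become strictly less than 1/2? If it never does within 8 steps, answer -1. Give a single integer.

Step 1: max=11/3, min=8/3, spread=1
Step 2: max=32/9, min=653/240, spread=601/720
Step 3: max=448/135, min=6043/2160, spread=25/48
Step 4: max=105689/32400, min=375281/129600, spread=211/576
  -> spread < 1/2 first at step 4
Step 5: max=3096929/972000, min=22776307/7776000, spread=1777/6912
Step 6: max=367887851/116640000, min=1387339529/466560000, spread=14971/82944
Step 7: max=1366025167/437400000, min=83878457563/27993600000, spread=126121/995328
Step 8: max=1304095403309/419904000000, min=5066967691361/1679616000000, spread=1062499/11943936

Answer: 4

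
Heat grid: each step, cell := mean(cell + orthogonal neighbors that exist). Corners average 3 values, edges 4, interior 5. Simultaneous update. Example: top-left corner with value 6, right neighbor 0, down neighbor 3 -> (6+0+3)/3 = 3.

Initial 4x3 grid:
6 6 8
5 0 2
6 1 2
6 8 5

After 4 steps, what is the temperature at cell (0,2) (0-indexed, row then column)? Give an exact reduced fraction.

Answer: 16727/4050

Derivation:
Step 1: cell (0,2) = 16/3
Step 2: cell (0,2) = 40/9
Step 3: cell (0,2) = 4519/1080
Step 4: cell (0,2) = 16727/4050
Full grid after step 4:
  292207/64800 155189/36000 16727/4050
  946849/216000 248129/60000 26257/6750
  975709/216000 748387/180000 35441/9000
  304537/64800 967369/216000 2489/600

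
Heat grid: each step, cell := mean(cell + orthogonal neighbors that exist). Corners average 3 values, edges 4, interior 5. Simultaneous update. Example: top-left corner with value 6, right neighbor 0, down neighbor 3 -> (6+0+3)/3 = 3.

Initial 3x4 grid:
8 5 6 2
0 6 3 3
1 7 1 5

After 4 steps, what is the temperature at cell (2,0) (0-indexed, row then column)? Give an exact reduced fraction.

Step 1: cell (2,0) = 8/3
Step 2: cell (2,0) = 61/18
Step 3: cell (2,0) = 3881/1080
Step 4: cell (2,0) = 98623/25920
Full grid after step 4:
  112583/25920 185521/43200 178073/43200 99961/25920
  232103/57600 97829/24000 278977/72000 641507/172800
  98623/25920 162521/43200 17797/4800 10289/2880

Answer: 98623/25920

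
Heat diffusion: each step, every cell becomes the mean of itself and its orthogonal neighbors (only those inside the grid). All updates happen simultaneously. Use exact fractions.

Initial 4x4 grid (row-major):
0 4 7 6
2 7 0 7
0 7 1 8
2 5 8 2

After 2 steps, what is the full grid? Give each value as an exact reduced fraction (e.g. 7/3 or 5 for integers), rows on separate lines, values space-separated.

After step 1:
  2 9/2 17/4 20/3
  9/4 4 22/5 21/4
  11/4 4 24/5 9/2
  7/3 11/2 4 6
After step 2:
  35/12 59/16 1189/240 97/18
  11/4 383/100 227/50 1249/240
  17/6 421/100 217/50 411/80
  127/36 95/24 203/40 29/6

Answer: 35/12 59/16 1189/240 97/18
11/4 383/100 227/50 1249/240
17/6 421/100 217/50 411/80
127/36 95/24 203/40 29/6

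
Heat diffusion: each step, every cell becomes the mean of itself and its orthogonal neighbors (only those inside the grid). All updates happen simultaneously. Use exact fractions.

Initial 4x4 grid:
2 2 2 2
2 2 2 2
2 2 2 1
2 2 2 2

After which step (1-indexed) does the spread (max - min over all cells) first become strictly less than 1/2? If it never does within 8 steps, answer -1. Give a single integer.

Step 1: max=2, min=5/3, spread=1/3
  -> spread < 1/2 first at step 1
Step 2: max=2, min=209/120, spread=31/120
Step 3: max=2, min=1949/1080, spread=211/1080
Step 4: max=2, min=199157/108000, spread=16843/108000
Step 5: max=17921/9000, min=1805357/972000, spread=130111/972000
Step 6: max=1072841/540000, min=54677633/29160000, spread=3255781/29160000
Step 7: max=1068893/540000, min=1649246309/874800000, spread=82360351/874800000
Step 8: max=191893559/97200000, min=49736683109/26244000000, spread=2074577821/26244000000

Answer: 1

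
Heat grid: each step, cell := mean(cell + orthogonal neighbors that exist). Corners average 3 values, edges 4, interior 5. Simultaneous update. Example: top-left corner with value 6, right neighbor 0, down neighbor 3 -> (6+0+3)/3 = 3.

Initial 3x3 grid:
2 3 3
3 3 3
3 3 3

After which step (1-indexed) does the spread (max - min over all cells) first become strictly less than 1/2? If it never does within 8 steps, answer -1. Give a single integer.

Answer: 1

Derivation:
Step 1: max=3, min=8/3, spread=1/3
  -> spread < 1/2 first at step 1
Step 2: max=3, min=49/18, spread=5/18
Step 3: max=3, min=607/216, spread=41/216
Step 4: max=1069/360, min=36749/12960, spread=347/2592
Step 5: max=10643/3600, min=2225863/777600, spread=2921/31104
Step 6: max=1270517/432000, min=134139461/46656000, spread=24611/373248
Step 7: max=28503259/9720000, min=8079357967/2799360000, spread=207329/4478976
Step 8: max=1516398401/518400000, min=485854847549/167961600000, spread=1746635/53747712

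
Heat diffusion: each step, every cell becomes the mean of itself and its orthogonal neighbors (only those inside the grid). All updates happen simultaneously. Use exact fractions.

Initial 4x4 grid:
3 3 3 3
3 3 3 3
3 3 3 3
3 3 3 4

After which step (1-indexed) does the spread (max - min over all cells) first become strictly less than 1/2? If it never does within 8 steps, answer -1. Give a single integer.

Step 1: max=10/3, min=3, spread=1/3
  -> spread < 1/2 first at step 1
Step 2: max=59/18, min=3, spread=5/18
Step 3: max=689/216, min=3, spread=41/216
Step 4: max=20483/6480, min=3, spread=1043/6480
Step 5: max=608753/194400, min=3, spread=25553/194400
Step 6: max=18167459/5832000, min=54079/18000, spread=645863/5832000
Step 7: max=542521691/174960000, min=360971/120000, spread=16225973/174960000
Step 8: max=16223877983/5248800000, min=162701/54000, spread=409340783/5248800000

Answer: 1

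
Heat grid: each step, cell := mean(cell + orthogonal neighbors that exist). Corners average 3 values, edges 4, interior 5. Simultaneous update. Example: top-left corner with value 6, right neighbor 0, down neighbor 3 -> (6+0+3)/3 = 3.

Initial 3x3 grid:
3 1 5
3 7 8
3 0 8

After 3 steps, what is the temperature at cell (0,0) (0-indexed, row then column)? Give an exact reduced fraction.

Step 1: cell (0,0) = 7/3
Step 2: cell (0,0) = 31/9
Step 3: cell (0,0) = 458/135
Full grid after step 3:
  458/135 1277/300 1271/270
  6587/1800 12301/3000 388/75
  1253/360 31823/7200 5299/1080

Answer: 458/135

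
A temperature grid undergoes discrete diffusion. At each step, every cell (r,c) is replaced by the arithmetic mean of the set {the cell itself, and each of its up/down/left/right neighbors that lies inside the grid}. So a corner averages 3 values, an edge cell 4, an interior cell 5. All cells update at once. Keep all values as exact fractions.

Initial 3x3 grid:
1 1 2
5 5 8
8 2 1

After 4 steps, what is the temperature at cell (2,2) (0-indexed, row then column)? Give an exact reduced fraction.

Step 1: cell (2,2) = 11/3
Step 2: cell (2,2) = 35/9
Step 3: cell (2,2) = 1079/270
Step 4: cell (2,2) = 64033/16200
Full grid after step 4:
  115291/32400 1010321/288000 453839/129600
  3336713/864000 340739/90000 809147/216000
  177463/43200 877147/216000 64033/16200

Answer: 64033/16200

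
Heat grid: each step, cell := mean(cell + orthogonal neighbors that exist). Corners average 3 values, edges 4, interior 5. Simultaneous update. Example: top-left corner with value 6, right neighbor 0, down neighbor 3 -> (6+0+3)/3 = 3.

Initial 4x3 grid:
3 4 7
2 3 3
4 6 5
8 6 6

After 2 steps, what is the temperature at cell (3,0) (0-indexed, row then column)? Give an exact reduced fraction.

Answer: 35/6

Derivation:
Step 1: cell (3,0) = 6
Step 2: cell (3,0) = 35/6
Full grid after step 2:
  41/12 931/240 161/36
  73/20 403/100 533/120
  47/10 249/50 599/120
  35/6 689/120 103/18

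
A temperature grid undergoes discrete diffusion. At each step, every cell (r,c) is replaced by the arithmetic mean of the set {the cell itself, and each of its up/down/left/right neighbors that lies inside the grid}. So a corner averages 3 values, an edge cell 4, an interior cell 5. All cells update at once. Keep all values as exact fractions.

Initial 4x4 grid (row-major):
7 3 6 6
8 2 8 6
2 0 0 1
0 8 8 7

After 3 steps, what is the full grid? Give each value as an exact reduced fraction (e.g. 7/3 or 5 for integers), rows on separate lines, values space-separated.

Answer: 1747/360 2329/480 493/96 937/180
2009/480 857/200 2249/500 777/160
5107/1440 5507/1500 12469/3000 32237/7200
1871/540 1085/288 31037/7200 4987/1080

Derivation:
After step 1:
  6 9/2 23/4 6
  19/4 21/5 22/5 21/4
  5/2 12/5 17/5 7/2
  10/3 4 23/4 16/3
After step 2:
  61/12 409/80 413/80 17/3
  349/80 81/20 23/5 383/80
  779/240 33/10 389/100 1049/240
  59/18 929/240 1109/240 175/36
After step 3:
  1747/360 2329/480 493/96 937/180
  2009/480 857/200 2249/500 777/160
  5107/1440 5507/1500 12469/3000 32237/7200
  1871/540 1085/288 31037/7200 4987/1080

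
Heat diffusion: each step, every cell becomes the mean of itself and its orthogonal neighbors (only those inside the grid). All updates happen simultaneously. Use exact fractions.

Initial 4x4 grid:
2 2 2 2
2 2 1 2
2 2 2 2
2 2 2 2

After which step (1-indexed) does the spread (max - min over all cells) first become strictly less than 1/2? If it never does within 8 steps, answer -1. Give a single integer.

Step 1: max=2, min=7/4, spread=1/4
  -> spread < 1/2 first at step 1
Step 2: max=2, min=89/50, spread=11/50
Step 3: max=2, min=4433/2400, spread=367/2400
Step 4: max=1187/600, min=20029/10800, spread=1337/10800
Step 5: max=35531/18000, min=606331/324000, spread=33227/324000
Step 6: max=211951/108000, min=18225673/9720000, spread=849917/9720000
Step 7: max=3171467/1620000, min=549485653/291600000, spread=21378407/291600000
Step 8: max=948311657/486000000, min=16529537629/8748000000, spread=540072197/8748000000

Answer: 1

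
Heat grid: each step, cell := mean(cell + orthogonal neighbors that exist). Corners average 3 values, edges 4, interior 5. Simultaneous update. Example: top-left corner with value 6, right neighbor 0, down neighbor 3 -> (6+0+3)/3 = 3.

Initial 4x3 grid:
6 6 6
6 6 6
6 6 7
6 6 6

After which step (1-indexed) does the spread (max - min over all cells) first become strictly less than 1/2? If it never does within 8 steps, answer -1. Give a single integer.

Step 1: max=19/3, min=6, spread=1/3
  -> spread < 1/2 first at step 1
Step 2: max=751/120, min=6, spread=31/120
Step 3: max=6691/1080, min=6, spread=211/1080
Step 4: max=664897/108000, min=10847/1800, spread=14077/108000
Step 5: max=5972407/972000, min=651683/108000, spread=5363/48600
Step 6: max=178700809/29160000, min=362869/60000, spread=93859/1166400
Step 7: max=10707874481/1749600000, min=588536467/97200000, spread=4568723/69984000
Step 8: max=641636435629/104976000000, min=17677618889/2916000000, spread=8387449/167961600

Answer: 1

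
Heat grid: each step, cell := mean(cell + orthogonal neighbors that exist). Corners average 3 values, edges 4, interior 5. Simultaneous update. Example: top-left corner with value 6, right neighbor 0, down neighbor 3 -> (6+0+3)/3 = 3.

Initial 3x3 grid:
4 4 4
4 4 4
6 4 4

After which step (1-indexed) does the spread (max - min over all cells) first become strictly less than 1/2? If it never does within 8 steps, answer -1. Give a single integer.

Step 1: max=14/3, min=4, spread=2/3
Step 2: max=41/9, min=4, spread=5/9
Step 3: max=473/108, min=4, spread=41/108
  -> spread < 1/2 first at step 3
Step 4: max=28051/6480, min=731/180, spread=347/1296
Step 5: max=1662137/388800, min=7357/1800, spread=2921/15552
Step 6: max=99140539/23328000, min=889483/216000, spread=24611/186624
Step 7: max=5917442033/1399680000, min=20096741/4860000, spread=207329/2239488
Step 8: max=353953152451/83980800000, min=1075601599/259200000, spread=1746635/26873856

Answer: 3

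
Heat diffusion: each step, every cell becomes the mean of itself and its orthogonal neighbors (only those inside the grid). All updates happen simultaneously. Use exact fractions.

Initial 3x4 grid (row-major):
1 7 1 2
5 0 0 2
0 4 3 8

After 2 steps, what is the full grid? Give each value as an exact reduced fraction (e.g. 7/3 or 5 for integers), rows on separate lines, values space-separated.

Answer: 97/36 737/240 457/240 43/18
361/120 99/50 273/100 51/20
25/12 117/40 331/120 133/36

Derivation:
After step 1:
  13/3 9/4 5/2 5/3
  3/2 16/5 6/5 3
  3 7/4 15/4 13/3
After step 2:
  97/36 737/240 457/240 43/18
  361/120 99/50 273/100 51/20
  25/12 117/40 331/120 133/36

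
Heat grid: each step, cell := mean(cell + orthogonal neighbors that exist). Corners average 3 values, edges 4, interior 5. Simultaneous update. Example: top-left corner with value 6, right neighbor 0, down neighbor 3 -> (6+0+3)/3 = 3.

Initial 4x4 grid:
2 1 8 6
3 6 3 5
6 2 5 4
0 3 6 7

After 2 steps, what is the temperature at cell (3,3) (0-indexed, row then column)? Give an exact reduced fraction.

Answer: 97/18

Derivation:
Step 1: cell (3,3) = 17/3
Step 2: cell (3,3) = 97/18
Full grid after step 2:
  7/2 55/16 1229/240 46/9
  3 213/50 107/25 1289/240
  18/5 169/50 243/50 233/48
  17/6 77/20 53/12 97/18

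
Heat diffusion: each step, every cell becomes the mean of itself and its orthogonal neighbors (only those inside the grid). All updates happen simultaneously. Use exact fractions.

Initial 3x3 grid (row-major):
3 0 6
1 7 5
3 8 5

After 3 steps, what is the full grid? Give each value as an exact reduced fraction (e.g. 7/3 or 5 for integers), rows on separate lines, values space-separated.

Answer: 3421/1080 4607/1200 9127/2160
27467/7200 2109/500 71459/14400
1013/240 7951/1600 629/120

Derivation:
After step 1:
  4/3 4 11/3
  7/2 21/5 23/4
  4 23/4 6
After step 2:
  53/18 33/10 161/36
  391/120 116/25 1177/240
  53/12 399/80 35/6
After step 3:
  3421/1080 4607/1200 9127/2160
  27467/7200 2109/500 71459/14400
  1013/240 7951/1600 629/120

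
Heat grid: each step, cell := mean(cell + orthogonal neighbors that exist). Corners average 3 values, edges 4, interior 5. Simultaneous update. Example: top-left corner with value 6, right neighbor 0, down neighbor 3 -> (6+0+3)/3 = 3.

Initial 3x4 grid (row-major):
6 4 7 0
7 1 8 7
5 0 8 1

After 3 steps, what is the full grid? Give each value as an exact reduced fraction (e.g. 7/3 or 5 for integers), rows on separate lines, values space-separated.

After step 1:
  17/3 9/2 19/4 14/3
  19/4 4 31/5 4
  4 7/2 17/4 16/3
After step 2:
  179/36 227/48 1207/240 161/36
  221/48 459/100 116/25 101/20
  49/12 63/16 1157/240 163/36
After step 3:
  515/108 34777/7200 33967/7200 10477/2160
  65699/14400 27001/6000 2413/500 1869/400
  101/24 10459/2400 32267/7200 10367/2160

Answer: 515/108 34777/7200 33967/7200 10477/2160
65699/14400 27001/6000 2413/500 1869/400
101/24 10459/2400 32267/7200 10367/2160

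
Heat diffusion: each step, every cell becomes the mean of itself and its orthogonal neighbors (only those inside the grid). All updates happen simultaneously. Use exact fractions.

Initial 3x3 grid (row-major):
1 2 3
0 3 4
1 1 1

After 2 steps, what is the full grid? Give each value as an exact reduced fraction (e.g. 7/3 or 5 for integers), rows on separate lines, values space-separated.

After step 1:
  1 9/4 3
  5/4 2 11/4
  2/3 3/2 2
After step 2:
  3/2 33/16 8/3
  59/48 39/20 39/16
  41/36 37/24 25/12

Answer: 3/2 33/16 8/3
59/48 39/20 39/16
41/36 37/24 25/12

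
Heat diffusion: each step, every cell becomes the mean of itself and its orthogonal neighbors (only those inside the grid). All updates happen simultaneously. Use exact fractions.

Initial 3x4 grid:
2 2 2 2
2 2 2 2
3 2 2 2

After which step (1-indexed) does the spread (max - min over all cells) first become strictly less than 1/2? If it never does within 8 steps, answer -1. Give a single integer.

Step 1: max=7/3, min=2, spread=1/3
  -> spread < 1/2 first at step 1
Step 2: max=41/18, min=2, spread=5/18
Step 3: max=473/216, min=2, spread=41/216
Step 4: max=56057/25920, min=2, spread=4217/25920
Step 5: max=3319549/1555200, min=14479/7200, spread=38417/311040
Step 6: max=197824211/93312000, min=290597/144000, spread=1903471/18662400
Step 7: max=11798429089/5598720000, min=8755759/4320000, spread=18038617/223948800
Step 8: max=705114582851/335923200000, min=790526759/388800000, spread=883978523/13436928000

Answer: 1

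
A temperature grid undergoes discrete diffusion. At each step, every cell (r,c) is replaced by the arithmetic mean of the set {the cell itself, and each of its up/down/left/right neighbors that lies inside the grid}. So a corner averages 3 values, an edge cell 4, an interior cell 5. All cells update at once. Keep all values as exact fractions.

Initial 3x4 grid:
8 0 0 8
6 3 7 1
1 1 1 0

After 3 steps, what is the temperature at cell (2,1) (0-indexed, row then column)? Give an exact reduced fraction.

Answer: 17923/7200

Derivation:
Step 1: cell (2,1) = 3/2
Step 2: cell (2,1) = 589/240
Step 3: cell (2,1) = 17923/7200
Full grid after step 3:
  514/135 12149/3600 167/50 121/40
  24443/7200 19169/6000 15919/6000 10409/3600
  6589/2160 17923/7200 17323/7200 4699/2160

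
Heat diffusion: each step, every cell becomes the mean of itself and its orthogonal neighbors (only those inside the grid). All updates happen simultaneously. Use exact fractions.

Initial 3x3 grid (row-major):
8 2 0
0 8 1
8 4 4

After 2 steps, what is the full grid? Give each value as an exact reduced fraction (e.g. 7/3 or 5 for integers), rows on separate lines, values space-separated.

After step 1:
  10/3 9/2 1
  6 3 13/4
  4 6 3
After step 2:
  83/18 71/24 35/12
  49/12 91/20 41/16
  16/3 4 49/12

Answer: 83/18 71/24 35/12
49/12 91/20 41/16
16/3 4 49/12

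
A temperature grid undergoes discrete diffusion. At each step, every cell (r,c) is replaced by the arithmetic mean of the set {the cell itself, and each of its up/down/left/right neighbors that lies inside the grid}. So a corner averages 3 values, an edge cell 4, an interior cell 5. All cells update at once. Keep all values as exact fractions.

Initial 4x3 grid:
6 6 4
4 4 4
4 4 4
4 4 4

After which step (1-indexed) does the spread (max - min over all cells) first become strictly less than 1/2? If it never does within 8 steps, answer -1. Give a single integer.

Step 1: max=16/3, min=4, spread=4/3
Step 2: max=89/18, min=4, spread=17/18
Step 3: max=5167/1080, min=4, spread=847/1080
Step 4: max=75431/16200, min=908/225, spread=2011/3240
Step 5: max=8906783/1944000, min=219713/54000, spread=199423/388800
Step 6: max=527464867/116640000, min=4435249/1080000, spread=1938319/4665600
  -> spread < 1/2 first at step 6
Step 7: max=31355277053/6998400000, min=402244199/97200000, spread=95747789/279936000
Step 8: max=1867185255127/419904000000, min=24301143941/5832000000, spread=940023131/3359232000

Answer: 6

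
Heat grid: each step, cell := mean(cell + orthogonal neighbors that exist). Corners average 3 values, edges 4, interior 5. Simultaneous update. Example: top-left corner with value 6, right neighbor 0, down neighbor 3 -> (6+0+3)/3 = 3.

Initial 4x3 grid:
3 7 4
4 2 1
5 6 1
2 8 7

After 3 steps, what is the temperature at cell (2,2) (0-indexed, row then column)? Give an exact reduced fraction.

Step 1: cell (2,2) = 15/4
Step 2: cell (2,2) = 929/240
Step 3: cell (2,2) = 30029/7200
Full grid after step 3:
  1775/432 6811/1800 175/48
  28849/7200 11831/3000 8533/2400
  10693/2400 25547/6000 30029/7200
  1729/360 70183/14400 5017/1080

Answer: 30029/7200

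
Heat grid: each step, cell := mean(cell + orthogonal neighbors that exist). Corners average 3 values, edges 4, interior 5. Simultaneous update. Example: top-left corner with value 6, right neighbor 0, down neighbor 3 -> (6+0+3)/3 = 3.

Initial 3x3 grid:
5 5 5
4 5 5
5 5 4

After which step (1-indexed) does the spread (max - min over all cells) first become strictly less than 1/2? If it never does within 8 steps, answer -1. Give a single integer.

Answer: 1

Derivation:
Step 1: max=5, min=14/3, spread=1/3
  -> spread < 1/2 first at step 1
Step 2: max=59/12, min=1133/240, spread=47/240
Step 3: max=389/80, min=5099/1080, spread=61/432
Step 4: max=209167/43200, min=307363/64800, spread=511/5184
Step 5: max=12500149/2592000, min=18480911/3888000, spread=4309/62208
Step 6: max=249501901/51840000, min=1111416367/233280000, spread=36295/746496
Step 7: max=44835150941/9331200000, min=66774956099/13996800000, spread=305773/8957952
Step 8: max=2687378070527/559872000000, min=4010942488603/839808000000, spread=2575951/107495424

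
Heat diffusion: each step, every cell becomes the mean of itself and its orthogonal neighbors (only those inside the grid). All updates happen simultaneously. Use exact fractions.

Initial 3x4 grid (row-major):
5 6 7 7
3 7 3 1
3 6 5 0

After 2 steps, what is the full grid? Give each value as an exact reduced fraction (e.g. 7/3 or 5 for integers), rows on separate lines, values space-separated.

After step 1:
  14/3 25/4 23/4 5
  9/2 5 23/5 11/4
  4 21/4 7/2 2
After step 2:
  185/36 65/12 27/5 9/2
  109/24 128/25 108/25 287/80
  55/12 71/16 307/80 11/4

Answer: 185/36 65/12 27/5 9/2
109/24 128/25 108/25 287/80
55/12 71/16 307/80 11/4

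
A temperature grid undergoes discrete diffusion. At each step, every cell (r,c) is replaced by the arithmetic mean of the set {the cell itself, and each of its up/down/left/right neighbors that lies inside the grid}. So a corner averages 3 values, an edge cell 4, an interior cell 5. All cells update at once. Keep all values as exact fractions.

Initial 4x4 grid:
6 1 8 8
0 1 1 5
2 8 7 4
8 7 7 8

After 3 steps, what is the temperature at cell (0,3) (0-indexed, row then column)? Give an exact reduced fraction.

Answer: 947/180

Derivation:
Step 1: cell (0,3) = 7
Step 2: cell (0,3) = 16/3
Step 3: cell (0,3) = 947/180
Full grid after step 3:
  6437/2160 6599/1800 533/120 947/180
  24491/7200 22523/6000 2383/500 617/120
  32371/7200 2977/600 32291/6000 10427/1800
  1195/216 42811/7200 45203/7200 13469/2160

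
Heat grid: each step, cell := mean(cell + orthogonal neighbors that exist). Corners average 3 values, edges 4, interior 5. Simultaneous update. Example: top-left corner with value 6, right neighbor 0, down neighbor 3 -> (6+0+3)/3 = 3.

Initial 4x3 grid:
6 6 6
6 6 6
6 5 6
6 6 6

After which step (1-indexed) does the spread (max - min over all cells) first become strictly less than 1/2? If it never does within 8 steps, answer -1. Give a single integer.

Step 1: max=6, min=23/4, spread=1/4
  -> spread < 1/2 first at step 1
Step 2: max=6, min=577/100, spread=23/100
Step 3: max=2387/400, min=27989/4800, spread=131/960
Step 4: max=42809/7200, min=252649/43200, spread=841/8640
Step 5: max=8546627/1440000, min=101137949/17280000, spread=56863/691200
Step 6: max=76770457/12960000, min=911585659/155520000, spread=386393/6220800
Step 7: max=30683641187/5184000000, min=364854276869/62208000000, spread=26795339/497664000
Step 8: max=1839153850333/311040000000, min=21911064285871/3732480000000, spread=254051069/5971968000

Answer: 1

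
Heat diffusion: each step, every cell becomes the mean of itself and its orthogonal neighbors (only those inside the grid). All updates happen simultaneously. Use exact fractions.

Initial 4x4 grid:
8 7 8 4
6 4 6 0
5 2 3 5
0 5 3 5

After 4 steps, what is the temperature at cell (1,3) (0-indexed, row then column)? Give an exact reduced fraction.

Answer: 17137/4000

Derivation:
Step 1: cell (1,3) = 15/4
Step 2: cell (1,3) = 19/5
Step 3: cell (1,3) = 337/80
Step 4: cell (1,3) = 17137/4000
Full grid after step 4:
  2041/360 65897/12000 180923/36000 2521/540
  181711/36000 36763/7500 22817/5000 17137/4000
  451177/108000 365743/90000 358717/90000 423847/108000
  118003/32400 98683/27000 99883/27000 121669/32400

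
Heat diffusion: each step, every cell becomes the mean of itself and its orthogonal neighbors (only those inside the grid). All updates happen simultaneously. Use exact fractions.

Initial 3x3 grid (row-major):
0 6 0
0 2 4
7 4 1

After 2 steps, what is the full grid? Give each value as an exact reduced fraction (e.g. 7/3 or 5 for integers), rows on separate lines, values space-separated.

Answer: 25/12 79/30 85/36
667/240 127/50 677/240
113/36 401/120 11/4

Derivation:
After step 1:
  2 2 10/3
  9/4 16/5 7/4
  11/3 7/2 3
After step 2:
  25/12 79/30 85/36
  667/240 127/50 677/240
  113/36 401/120 11/4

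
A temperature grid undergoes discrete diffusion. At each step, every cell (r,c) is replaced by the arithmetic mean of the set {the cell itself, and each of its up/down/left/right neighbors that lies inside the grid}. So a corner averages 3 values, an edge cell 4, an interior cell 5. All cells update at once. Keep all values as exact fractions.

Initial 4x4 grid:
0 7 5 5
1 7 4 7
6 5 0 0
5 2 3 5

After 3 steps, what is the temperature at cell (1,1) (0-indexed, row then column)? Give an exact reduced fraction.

Step 1: cell (1,1) = 24/5
Step 2: cell (1,1) = 433/100
Step 3: cell (1,1) = 24661/6000
Full grid after step 3:
  8503/2160 7831/1800 8377/1800 646/135
  28429/7200 24661/6000 6367/1500 929/225
  28397/7200 5741/1500 4127/1200 601/180
  106/27 25967/7200 4499/1440 6169/2160

Answer: 24661/6000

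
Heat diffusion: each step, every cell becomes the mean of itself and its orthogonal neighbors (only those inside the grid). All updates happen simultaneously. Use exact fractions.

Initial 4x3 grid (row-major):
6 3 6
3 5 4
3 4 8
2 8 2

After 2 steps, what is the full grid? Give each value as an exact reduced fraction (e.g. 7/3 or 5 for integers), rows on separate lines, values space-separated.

Answer: 53/12 257/60 181/36
301/80 122/25 1103/240
1031/240 209/50 437/80
34/9 299/60 29/6

Derivation:
After step 1:
  4 5 13/3
  17/4 19/5 23/4
  3 28/5 9/2
  13/3 4 6
After step 2:
  53/12 257/60 181/36
  301/80 122/25 1103/240
  1031/240 209/50 437/80
  34/9 299/60 29/6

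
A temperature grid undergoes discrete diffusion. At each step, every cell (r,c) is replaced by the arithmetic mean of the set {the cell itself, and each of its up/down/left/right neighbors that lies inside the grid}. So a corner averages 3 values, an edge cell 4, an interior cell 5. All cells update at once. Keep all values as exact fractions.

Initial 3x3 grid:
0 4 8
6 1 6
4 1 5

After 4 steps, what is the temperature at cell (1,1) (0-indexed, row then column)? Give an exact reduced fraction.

Answer: 445741/120000

Derivation:
Step 1: cell (1,1) = 18/5
Step 2: cell (1,1) = 347/100
Step 3: cell (1,1) = 7603/2000
Step 4: cell (1,1) = 445741/120000
Full grid after step 4:
  14291/4050 3375179/864000 180329/43200
  996643/288000 445741/120000 297067/72000
  216631/64800 3155929/864000 18731/4800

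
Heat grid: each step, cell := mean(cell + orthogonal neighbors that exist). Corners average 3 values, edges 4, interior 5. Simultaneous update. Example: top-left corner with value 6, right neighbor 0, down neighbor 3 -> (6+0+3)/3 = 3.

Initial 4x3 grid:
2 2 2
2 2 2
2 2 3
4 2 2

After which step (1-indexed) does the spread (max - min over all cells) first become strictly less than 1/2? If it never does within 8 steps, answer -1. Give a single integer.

Step 1: max=8/3, min=2, spread=2/3
Step 2: max=23/9, min=2, spread=5/9
Step 3: max=659/270, min=49/24, spread=431/1080
  -> spread < 1/2 first at step 3
Step 4: max=155017/64800, min=18631/9000, spread=104369/324000
Step 5: max=9148373/3888000, min=282641/135000, spread=5041561/19440000
Step 6: max=542777527/233280000, min=68495701/32400000, spread=248042399/1166400000
Step 7: max=32274741293/13996800000, min=2071204267/972000000, spread=12246999241/69984000000
Step 8: max=1923087899287/839808000000, min=250228679731/116640000000, spread=607207026119/4199040000000

Answer: 3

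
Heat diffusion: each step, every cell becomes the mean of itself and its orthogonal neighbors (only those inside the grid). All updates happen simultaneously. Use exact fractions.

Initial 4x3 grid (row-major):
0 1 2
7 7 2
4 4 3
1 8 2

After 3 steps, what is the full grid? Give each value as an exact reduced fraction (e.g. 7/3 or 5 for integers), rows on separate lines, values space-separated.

After step 1:
  8/3 5/2 5/3
  9/2 21/5 7/2
  4 26/5 11/4
  13/3 15/4 13/3
After step 2:
  29/9 331/120 23/9
  461/120 199/50 727/240
  541/120 199/50 947/240
  145/36 1057/240 65/18
After step 3:
  442/135 22529/7200 6007/2160
  13997/3600 21107/6000 24319/7200
  7361/1800 12491/3000 26219/7200
  9317/2160 57683/14400 2153/540

Answer: 442/135 22529/7200 6007/2160
13997/3600 21107/6000 24319/7200
7361/1800 12491/3000 26219/7200
9317/2160 57683/14400 2153/540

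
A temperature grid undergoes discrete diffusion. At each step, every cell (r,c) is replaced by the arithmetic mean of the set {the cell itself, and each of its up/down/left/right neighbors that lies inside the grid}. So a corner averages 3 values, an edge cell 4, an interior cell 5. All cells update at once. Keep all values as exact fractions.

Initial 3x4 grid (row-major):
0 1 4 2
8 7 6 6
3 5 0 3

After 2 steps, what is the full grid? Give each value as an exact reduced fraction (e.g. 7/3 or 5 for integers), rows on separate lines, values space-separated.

After step 1:
  3 3 13/4 4
  9/2 27/5 23/5 17/4
  16/3 15/4 7/2 3
After step 2:
  7/2 293/80 297/80 23/6
  547/120 17/4 21/5 317/80
  163/36 1079/240 297/80 43/12

Answer: 7/2 293/80 297/80 23/6
547/120 17/4 21/5 317/80
163/36 1079/240 297/80 43/12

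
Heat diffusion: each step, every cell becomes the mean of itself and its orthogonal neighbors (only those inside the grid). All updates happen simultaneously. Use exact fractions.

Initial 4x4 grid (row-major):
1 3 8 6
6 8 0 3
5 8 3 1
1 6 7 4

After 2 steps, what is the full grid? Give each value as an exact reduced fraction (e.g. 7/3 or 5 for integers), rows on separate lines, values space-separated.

Answer: 40/9 211/48 1159/240 149/36
55/12 127/25 399/100 919/240
5 253/50 439/100 261/80
29/6 41/8 183/40 47/12

Derivation:
After step 1:
  10/3 5 17/4 17/3
  5 5 22/5 5/2
  5 6 19/5 11/4
  4 11/2 5 4
After step 2:
  40/9 211/48 1159/240 149/36
  55/12 127/25 399/100 919/240
  5 253/50 439/100 261/80
  29/6 41/8 183/40 47/12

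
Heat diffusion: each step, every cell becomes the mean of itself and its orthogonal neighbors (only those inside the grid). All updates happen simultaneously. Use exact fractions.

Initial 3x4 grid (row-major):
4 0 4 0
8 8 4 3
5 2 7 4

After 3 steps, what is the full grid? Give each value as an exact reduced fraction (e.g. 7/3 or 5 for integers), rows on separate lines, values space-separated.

Answer: 1061/240 5041/1200 5879/1800 6827/2160
24379/4800 2209/500 4163/1000 5483/1600
917/180 4069/800 31141/7200 4511/1080

Derivation:
After step 1:
  4 4 2 7/3
  25/4 22/5 26/5 11/4
  5 11/2 17/4 14/3
After step 2:
  19/4 18/5 203/60 85/36
  393/80 507/100 93/25 299/80
  67/12 383/80 1177/240 35/9
After step 3:
  1061/240 5041/1200 5879/1800 6827/2160
  24379/4800 2209/500 4163/1000 5483/1600
  917/180 4069/800 31141/7200 4511/1080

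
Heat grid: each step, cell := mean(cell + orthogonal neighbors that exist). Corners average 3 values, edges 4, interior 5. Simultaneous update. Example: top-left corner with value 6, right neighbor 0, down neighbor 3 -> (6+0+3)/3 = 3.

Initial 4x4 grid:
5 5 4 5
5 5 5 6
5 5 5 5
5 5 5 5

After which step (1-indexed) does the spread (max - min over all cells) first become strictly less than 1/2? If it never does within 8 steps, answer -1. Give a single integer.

Step 1: max=21/4, min=19/4, spread=1/2
Step 2: max=41/8, min=39/8, spread=1/4
  -> spread < 1/2 first at step 2
Step 3: max=1223/240, min=1177/240, spread=23/120
Step 4: max=10943/2160, min=10657/2160, spread=143/1080
Step 5: max=327593/64800, min=320407/64800, spread=3593/32400
Step 6: max=9812003/1944000, min=9627997/1944000, spread=92003/972000
Step 7: max=293917913/58320000, min=289282087/58320000, spread=2317913/29160000
Step 8: max=8806564523/1749600000, min=8689435477/1749600000, spread=58564523/874800000

Answer: 2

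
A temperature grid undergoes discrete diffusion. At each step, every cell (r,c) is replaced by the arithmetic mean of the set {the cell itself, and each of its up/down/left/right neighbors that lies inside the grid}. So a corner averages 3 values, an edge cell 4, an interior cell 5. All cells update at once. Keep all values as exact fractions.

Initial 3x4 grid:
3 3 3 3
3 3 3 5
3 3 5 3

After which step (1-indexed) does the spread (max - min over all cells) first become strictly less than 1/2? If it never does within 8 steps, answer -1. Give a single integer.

Step 1: max=13/3, min=3, spread=4/3
Step 2: max=153/40, min=3, spread=33/40
Step 3: max=4099/1080, min=3, spread=859/1080
Step 4: max=236003/64800, min=2779/900, spread=7183/12960
Step 5: max=14003077/3888000, min=168211/54000, spread=378377/777600
  -> spread < 1/2 first at step 5
Step 6: max=825501623/233280000, min=1709789/540000, spread=3474911/9331200
Step 7: max=49073200357/13996800000, min=155253989/48600000, spread=174402061/559872000
Step 8: max=2916708566063/839808000000, min=18807816727/5832000000, spread=1667063659/6718464000

Answer: 5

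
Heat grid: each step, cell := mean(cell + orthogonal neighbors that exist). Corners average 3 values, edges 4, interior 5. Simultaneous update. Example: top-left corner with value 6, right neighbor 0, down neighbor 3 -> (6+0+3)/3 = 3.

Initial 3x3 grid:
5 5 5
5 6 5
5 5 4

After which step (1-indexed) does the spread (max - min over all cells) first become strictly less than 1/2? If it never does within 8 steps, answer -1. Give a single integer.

Step 1: max=21/4, min=14/3, spread=7/12
Step 2: max=31/6, min=44/9, spread=5/18
  -> spread < 1/2 first at step 2
Step 3: max=1847/360, min=667/135, spread=41/216
Step 4: max=110749/21600, min=80893/16200, spread=347/2592
Step 5: max=6614903/1296000, min=608737/121500, spread=2921/31104
Step 6: max=396116341/77760000, min=293241787/58320000, spread=24611/373248
Step 7: max=23716019327/4665600000, min=8812519357/1749600000, spread=207329/4478976
Step 8: max=1421240199469/279936000000, min=1059107356633/209952000000, spread=1746635/53747712

Answer: 2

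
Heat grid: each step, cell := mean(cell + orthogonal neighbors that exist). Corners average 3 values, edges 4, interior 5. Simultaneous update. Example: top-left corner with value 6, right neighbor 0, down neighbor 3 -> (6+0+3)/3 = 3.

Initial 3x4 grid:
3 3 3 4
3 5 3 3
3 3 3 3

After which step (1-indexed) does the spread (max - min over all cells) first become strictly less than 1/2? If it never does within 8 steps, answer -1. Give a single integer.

Answer: 2

Derivation:
Step 1: max=7/2, min=3, spread=1/2
Step 2: max=173/50, min=37/12, spread=113/300
  -> spread < 1/2 first at step 2
Step 3: max=8071/2400, min=2293/720, spread=1283/7200
Step 4: max=17969/5400, min=46079/14400, spread=1103/8640
Step 5: max=7169929/2160000, min=8384663/2592000, spread=1096259/12960000
Step 6: max=257671721/77760000, min=504242717/155520000, spread=444029/6220800
Step 7: max=15421748839/4665600000, min=1124965789/345600000, spread=3755371/74649600
Step 8: max=924618843101/279936000000, min=1825190384077/559872000000, spread=64126139/1492992000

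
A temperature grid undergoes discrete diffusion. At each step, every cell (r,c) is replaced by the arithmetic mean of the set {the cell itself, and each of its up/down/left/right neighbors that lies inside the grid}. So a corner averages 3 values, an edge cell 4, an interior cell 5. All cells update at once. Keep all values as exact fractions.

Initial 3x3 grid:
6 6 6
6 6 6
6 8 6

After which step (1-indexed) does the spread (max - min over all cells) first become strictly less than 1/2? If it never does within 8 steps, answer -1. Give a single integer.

Answer: 3

Derivation:
Step 1: max=20/3, min=6, spread=2/3
Step 2: max=787/120, min=6, spread=67/120
Step 3: max=6917/1080, min=607/100, spread=1807/5400
  -> spread < 1/2 first at step 3
Step 4: max=2749963/432000, min=16561/2700, spread=33401/144000
Step 5: max=24557933/3888000, min=1663391/270000, spread=3025513/19440000
Step 6: max=9796126867/1555200000, min=89155949/14400000, spread=53531/497664
Step 7: max=585904925849/93312000000, min=24119116051/3888000000, spread=450953/5971968
Step 8: max=35101223560603/5598720000000, min=2900368610519/466560000000, spread=3799043/71663616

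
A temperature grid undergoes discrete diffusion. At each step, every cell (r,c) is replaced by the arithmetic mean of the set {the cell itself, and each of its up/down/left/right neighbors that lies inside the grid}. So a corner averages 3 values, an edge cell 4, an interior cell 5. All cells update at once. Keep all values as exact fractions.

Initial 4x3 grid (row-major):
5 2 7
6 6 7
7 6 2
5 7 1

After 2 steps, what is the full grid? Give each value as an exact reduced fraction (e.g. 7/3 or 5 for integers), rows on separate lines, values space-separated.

After step 1:
  13/3 5 16/3
  6 27/5 11/2
  6 28/5 4
  19/3 19/4 10/3
After step 2:
  46/9 301/60 95/18
  163/30 11/2 607/120
  359/60 103/20 553/120
  205/36 1201/240 145/36

Answer: 46/9 301/60 95/18
163/30 11/2 607/120
359/60 103/20 553/120
205/36 1201/240 145/36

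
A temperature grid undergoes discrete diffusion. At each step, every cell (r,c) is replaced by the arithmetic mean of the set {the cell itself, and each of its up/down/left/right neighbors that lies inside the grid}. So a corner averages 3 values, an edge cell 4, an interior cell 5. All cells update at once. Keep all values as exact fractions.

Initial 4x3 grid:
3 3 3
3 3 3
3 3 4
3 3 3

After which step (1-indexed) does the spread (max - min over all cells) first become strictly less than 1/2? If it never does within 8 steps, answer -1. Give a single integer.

Answer: 1

Derivation:
Step 1: max=10/3, min=3, spread=1/3
  -> spread < 1/2 first at step 1
Step 2: max=391/120, min=3, spread=31/120
Step 3: max=3451/1080, min=3, spread=211/1080
Step 4: max=340897/108000, min=5447/1800, spread=14077/108000
Step 5: max=3056407/972000, min=327683/108000, spread=5363/48600
Step 6: max=91220809/29160000, min=182869/60000, spread=93859/1166400
Step 7: max=5459074481/1749600000, min=296936467/97200000, spread=4568723/69984000
Step 8: max=326708435629/104976000000, min=8929618889/2916000000, spread=8387449/167961600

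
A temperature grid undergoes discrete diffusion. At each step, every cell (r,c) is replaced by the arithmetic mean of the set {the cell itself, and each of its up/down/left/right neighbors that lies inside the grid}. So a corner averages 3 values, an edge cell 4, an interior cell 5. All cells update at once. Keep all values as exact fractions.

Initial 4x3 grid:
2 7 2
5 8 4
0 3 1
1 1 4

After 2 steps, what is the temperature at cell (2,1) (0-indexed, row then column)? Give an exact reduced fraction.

Answer: 31/10

Derivation:
Step 1: cell (2,1) = 13/5
Step 2: cell (2,1) = 31/10
Full grid after step 2:
  79/18 383/80 77/18
  241/60 81/20 989/240
  139/60 31/10 227/80
  31/18 451/240 29/12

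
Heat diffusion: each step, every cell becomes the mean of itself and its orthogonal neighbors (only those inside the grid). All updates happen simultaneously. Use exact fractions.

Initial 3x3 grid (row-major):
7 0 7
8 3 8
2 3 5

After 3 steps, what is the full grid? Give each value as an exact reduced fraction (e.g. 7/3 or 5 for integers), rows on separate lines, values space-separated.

After step 1:
  5 17/4 5
  5 22/5 23/4
  13/3 13/4 16/3
After step 2:
  19/4 373/80 5
  281/60 453/100 1229/240
  151/36 1039/240 43/9
After step 3:
  3383/720 7577/1600 887/180
  8171/1800 27991/6000 69943/14400
  9509/2160 64193/14400 2561/540

Answer: 3383/720 7577/1600 887/180
8171/1800 27991/6000 69943/14400
9509/2160 64193/14400 2561/540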